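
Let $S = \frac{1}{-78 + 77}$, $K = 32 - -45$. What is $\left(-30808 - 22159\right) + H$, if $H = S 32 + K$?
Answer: $-52922$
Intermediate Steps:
$K = 77$ ($K = 32 + 45 = 77$)
$S = -1$ ($S = \frac{1}{-1} = -1$)
$H = 45$ ($H = \left(-1\right) 32 + 77 = -32 + 77 = 45$)
$\left(-30808 - 22159\right) + H = \left(-30808 - 22159\right) + 45 = -52967 + 45 = -52922$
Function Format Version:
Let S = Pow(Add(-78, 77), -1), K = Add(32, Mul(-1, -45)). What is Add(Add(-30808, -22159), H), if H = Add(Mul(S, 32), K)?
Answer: -52922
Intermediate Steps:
K = 77 (K = Add(32, 45) = 77)
S = -1 (S = Pow(-1, -1) = -1)
H = 45 (H = Add(Mul(-1, 32), 77) = Add(-32, 77) = 45)
Add(Add(-30808, -22159), H) = Add(Add(-30808, -22159), 45) = Add(-52967, 45) = -52922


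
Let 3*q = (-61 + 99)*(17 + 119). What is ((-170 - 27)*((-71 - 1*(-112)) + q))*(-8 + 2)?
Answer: 2084654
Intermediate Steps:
q = 5168/3 (q = ((-61 + 99)*(17 + 119))/3 = (38*136)/3 = (⅓)*5168 = 5168/3 ≈ 1722.7)
((-170 - 27)*((-71 - 1*(-112)) + q))*(-8 + 2) = ((-170 - 27)*((-71 - 1*(-112)) + 5168/3))*(-8 + 2) = -197*((-71 + 112) + 5168/3)*(-6) = -197*(41 + 5168/3)*(-6) = -197*5291/3*(-6) = -1042327/3*(-6) = 2084654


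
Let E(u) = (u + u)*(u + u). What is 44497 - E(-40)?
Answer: 38097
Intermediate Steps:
E(u) = 4*u**2 (E(u) = (2*u)*(2*u) = 4*u**2)
44497 - E(-40) = 44497 - 4*(-40)**2 = 44497 - 4*1600 = 44497 - 1*6400 = 44497 - 6400 = 38097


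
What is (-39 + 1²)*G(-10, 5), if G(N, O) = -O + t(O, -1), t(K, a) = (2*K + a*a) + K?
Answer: -418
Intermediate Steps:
t(K, a) = a² + 3*K (t(K, a) = (2*K + a²) + K = (a² + 2*K) + K = a² + 3*K)
G(N, O) = 1 + 2*O (G(N, O) = -O + ((-1)² + 3*O) = -O + (1 + 3*O) = 1 + 2*O)
(-39 + 1²)*G(-10, 5) = (-39 + 1²)*(1 + 2*5) = (-39 + 1)*(1 + 10) = -38*11 = -418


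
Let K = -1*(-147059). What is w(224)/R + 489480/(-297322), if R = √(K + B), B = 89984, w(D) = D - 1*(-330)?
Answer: -244740/148661 + 554*√237043/237043 ≈ -0.50842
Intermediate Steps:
w(D) = 330 + D (w(D) = D + 330 = 330 + D)
K = 147059
R = √237043 (R = √(147059 + 89984) = √237043 ≈ 486.87)
w(224)/R + 489480/(-297322) = (330 + 224)/(√237043) + 489480/(-297322) = 554*(√237043/237043) + 489480*(-1/297322) = 554*√237043/237043 - 244740/148661 = -244740/148661 + 554*√237043/237043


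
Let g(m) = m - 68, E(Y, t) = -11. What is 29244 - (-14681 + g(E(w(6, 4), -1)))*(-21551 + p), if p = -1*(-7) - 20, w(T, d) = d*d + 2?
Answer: -318255396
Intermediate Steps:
w(T, d) = 2 + d² (w(T, d) = d² + 2 = 2 + d²)
g(m) = -68 + m
p = -13 (p = 7 - 20 = -13)
29244 - (-14681 + g(E(w(6, 4), -1)))*(-21551 + p) = 29244 - (-14681 + (-68 - 11))*(-21551 - 13) = 29244 - (-14681 - 79)*(-21564) = 29244 - (-14760)*(-21564) = 29244 - 1*318284640 = 29244 - 318284640 = -318255396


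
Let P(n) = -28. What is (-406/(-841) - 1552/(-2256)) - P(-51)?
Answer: 119279/4089 ≈ 29.171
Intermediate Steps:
(-406/(-841) - 1552/(-2256)) - P(-51) = (-406/(-841) - 1552/(-2256)) - 1*(-28) = (-406*(-1/841) - 1552*(-1/2256)) + 28 = (14/29 + 97/141) + 28 = 4787/4089 + 28 = 119279/4089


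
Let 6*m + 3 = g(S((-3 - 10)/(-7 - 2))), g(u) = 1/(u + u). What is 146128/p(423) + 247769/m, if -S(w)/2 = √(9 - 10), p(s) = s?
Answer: -30163022096/61335 - 5946456*I/145 ≈ -4.9178e+5 - 41010.0*I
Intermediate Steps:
S(w) = -2*I (S(w) = -2*√(9 - 10) = -2*I)
g(u) = 1/(2*u)
m = -½ + I/24 (m = -½ + (1/(2*((-2*I))))/6 = -½ + ((I/2)/2)/6 = -½ + (I/4)/6 = -½ + I/24 ≈ -0.5 + 0.041667*I)
146128/p(423) + 247769/m = 146128/423 + 247769/(-½ + I/24) = 146128*(1/423) + 247769*(576*(-½ - I/24)/145) = 146128/423 + 142714944*(-½ - I/24)/145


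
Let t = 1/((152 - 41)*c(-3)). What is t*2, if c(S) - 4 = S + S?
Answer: -1/111 ≈ -0.0090090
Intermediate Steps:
c(S) = 4 + 2*S (c(S) = 4 + (S + S) = 4 + 2*S)
t = -1/222 (t = 1/((152 - 41)*(4 + 2*(-3))) = 1/(111*(4 - 6)) = (1/111)/(-2) = (1/111)*(-1/2) = -1/222 ≈ -0.0045045)
t*2 = -1/222*2 = -1/111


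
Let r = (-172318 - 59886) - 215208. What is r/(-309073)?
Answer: 23548/16267 ≈ 1.4476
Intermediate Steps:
r = -447412 (r = -232204 - 215208 = -447412)
r/(-309073) = -447412/(-309073) = -447412*(-1/309073) = 23548/16267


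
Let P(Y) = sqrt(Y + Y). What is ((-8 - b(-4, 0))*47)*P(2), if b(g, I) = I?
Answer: -752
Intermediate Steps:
P(Y) = sqrt(2)*sqrt(Y) (P(Y) = sqrt(2*Y) = sqrt(2)*sqrt(Y))
((-8 - b(-4, 0))*47)*P(2) = ((-8 - 1*0)*47)*(sqrt(2)*sqrt(2)) = ((-8 + 0)*47)*2 = -8*47*2 = -376*2 = -752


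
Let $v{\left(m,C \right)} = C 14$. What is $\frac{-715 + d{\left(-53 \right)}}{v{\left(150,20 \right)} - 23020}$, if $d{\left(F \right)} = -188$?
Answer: $\frac{301}{7580} \approx 0.03971$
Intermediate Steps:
$v{\left(m,C \right)} = 14 C$
$\frac{-715 + d{\left(-53 \right)}}{v{\left(150,20 \right)} - 23020} = \frac{-715 - 188}{14 \cdot 20 - 23020} = - \frac{903}{280 - 23020} = - \frac{903}{-22740} = \left(-903\right) \left(- \frac{1}{22740}\right) = \frac{301}{7580}$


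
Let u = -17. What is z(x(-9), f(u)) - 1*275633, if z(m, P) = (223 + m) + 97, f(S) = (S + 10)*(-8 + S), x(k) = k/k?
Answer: -275312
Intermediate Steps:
x(k) = 1
f(S) = (-8 + S)*(10 + S) (f(S) = (10 + S)*(-8 + S) = (-8 + S)*(10 + S))
z(m, P) = 320 + m
z(x(-9), f(u)) - 1*275633 = (320 + 1) - 1*275633 = 321 - 275633 = -275312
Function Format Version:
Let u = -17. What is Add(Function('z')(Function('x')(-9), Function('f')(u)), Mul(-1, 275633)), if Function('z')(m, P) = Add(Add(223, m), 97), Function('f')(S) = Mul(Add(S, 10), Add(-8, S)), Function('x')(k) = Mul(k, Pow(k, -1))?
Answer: -275312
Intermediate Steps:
Function('x')(k) = 1
Function('f')(S) = Mul(Add(-8, S), Add(10, S)) (Function('f')(S) = Mul(Add(10, S), Add(-8, S)) = Mul(Add(-8, S), Add(10, S)))
Function('z')(m, P) = Add(320, m)
Add(Function('z')(Function('x')(-9), Function('f')(u)), Mul(-1, 275633)) = Add(Add(320, 1), Mul(-1, 275633)) = Add(321, -275633) = -275312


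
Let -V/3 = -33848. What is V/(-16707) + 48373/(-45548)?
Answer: -1811097941/253656812 ≈ -7.1400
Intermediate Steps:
V = 101544 (V = -3*(-33848) = 101544)
V/(-16707) + 48373/(-45548) = 101544/(-16707) + 48373/(-45548) = 101544*(-1/16707) + 48373*(-1/45548) = -33848/5569 - 48373/45548 = -1811097941/253656812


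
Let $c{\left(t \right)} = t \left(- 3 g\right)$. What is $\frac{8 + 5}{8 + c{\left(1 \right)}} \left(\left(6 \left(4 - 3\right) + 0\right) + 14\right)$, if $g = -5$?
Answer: $\frac{260}{23} \approx 11.304$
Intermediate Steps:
$c{\left(t \right)} = 15 t$ ($c{\left(t \right)} = t \left(\left(-3\right) \left(-5\right)\right) = t 15 = 15 t$)
$\frac{8 + 5}{8 + c{\left(1 \right)}} \left(\left(6 \left(4 - 3\right) + 0\right) + 14\right) = \frac{8 + 5}{8 + 15 \cdot 1} \left(\left(6 \left(4 - 3\right) + 0\right) + 14\right) = \frac{13}{8 + 15} \left(\left(6 \left(4 - 3\right) + 0\right) + 14\right) = \frac{13}{23} \left(\left(6 \cdot 1 + 0\right) + 14\right) = 13 \cdot \frac{1}{23} \left(\left(6 + 0\right) + 14\right) = \frac{13 \left(6 + 14\right)}{23} = \frac{13}{23} \cdot 20 = \frac{260}{23}$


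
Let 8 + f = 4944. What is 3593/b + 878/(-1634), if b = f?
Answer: 768577/4032712 ≈ 0.19059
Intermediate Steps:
f = 4936 (f = -8 + 4944 = 4936)
b = 4936
3593/b + 878/(-1634) = 3593/4936 + 878/(-1634) = 3593*(1/4936) + 878*(-1/1634) = 3593/4936 - 439/817 = 768577/4032712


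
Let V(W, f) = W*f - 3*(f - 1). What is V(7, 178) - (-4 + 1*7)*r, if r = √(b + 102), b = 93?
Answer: 715 - 3*√195 ≈ 673.11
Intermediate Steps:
V(W, f) = 3 - 3*f + W*f (V(W, f) = W*f - 3*(-1 + f) = W*f + (3 - 3*f) = 3 - 3*f + W*f)
r = √195 (r = √(93 + 102) = √195 ≈ 13.964)
V(7, 178) - (-4 + 1*7)*r = (3 - 3*178 + 7*178) - (-4 + 1*7)*√195 = (3 - 534 + 1246) - (-4 + 7)*√195 = 715 - 3*√195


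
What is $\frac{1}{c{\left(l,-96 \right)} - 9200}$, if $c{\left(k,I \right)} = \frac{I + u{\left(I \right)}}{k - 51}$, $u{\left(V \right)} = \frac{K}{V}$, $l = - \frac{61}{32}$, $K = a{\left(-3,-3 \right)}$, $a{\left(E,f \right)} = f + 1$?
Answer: $- \frac{5079}{46717586} \approx -0.00010872$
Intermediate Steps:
$a{\left(E,f \right)} = 1 + f$
$K = -2$ ($K = 1 - 3 = -2$)
$l = - \frac{61}{32}$ ($l = \left(-61\right) \frac{1}{32} = - \frac{61}{32} \approx -1.9063$)
$u{\left(V \right)} = - \frac{2}{V}$
$c{\left(k,I \right)} = \frac{I - \frac{2}{I}}{-51 + k}$ ($c{\left(k,I \right)} = \frac{I - \frac{2}{I}}{k - 51} = \frac{I - \frac{2}{I}}{-51 + k}$)
$\frac{1}{c{\left(l,-96 \right)} - 9200} = \frac{1}{\frac{-2 + \left(-96\right)^{2}}{\left(-96\right) \left(-51 - \frac{61}{32}\right)} - 9200} = \frac{1}{- \frac{-2 + 9216}{96 \left(- \frac{1693}{32}\right)} - 9200} = \frac{1}{\left(- \frac{1}{96}\right) \left(- \frac{32}{1693}\right) 9214 - 9200} = \frac{1}{\frac{9214}{5079} - 9200} = \frac{1}{- \frac{46717586}{5079}} = - \frac{5079}{46717586}$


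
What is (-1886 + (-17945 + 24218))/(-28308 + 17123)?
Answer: -4387/11185 ≈ -0.39222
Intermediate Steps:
(-1886 + (-17945 + 24218))/(-28308 + 17123) = (-1886 + 6273)/(-11185) = 4387*(-1/11185) = -4387/11185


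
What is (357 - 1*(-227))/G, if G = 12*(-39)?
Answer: -146/117 ≈ -1.2479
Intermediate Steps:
G = -468
(357 - 1*(-227))/G = (357 - 1*(-227))/(-468) = (357 + 227)*(-1/468) = 584*(-1/468) = -146/117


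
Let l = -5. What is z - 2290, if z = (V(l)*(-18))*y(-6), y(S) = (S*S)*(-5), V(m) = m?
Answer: -18490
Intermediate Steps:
y(S) = -5*S**2 (y(S) = S**2*(-5) = -5*S**2)
z = -16200 (z = (-5*(-18))*(-5*(-6)**2) = 90*(-5*36) = 90*(-180) = -16200)
z - 2290 = -16200 - 2290 = -18490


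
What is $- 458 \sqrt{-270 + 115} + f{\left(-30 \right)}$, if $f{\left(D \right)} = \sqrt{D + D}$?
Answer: $2 i \left(\sqrt{15} - 229 \sqrt{155}\right) \approx - 5694.3 i$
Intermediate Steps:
$f{\left(D \right)} = \sqrt{2} \sqrt{D}$ ($f{\left(D \right)} = \sqrt{2 D} = \sqrt{2} \sqrt{D}$)
$- 458 \sqrt{-270 + 115} + f{\left(-30 \right)} = - 458 \sqrt{-270 + 115} + \sqrt{2} \sqrt{-30} = - 458 \sqrt{-155} + \sqrt{2} i \sqrt{30} = - 458 i \sqrt{155} + 2 i \sqrt{15}$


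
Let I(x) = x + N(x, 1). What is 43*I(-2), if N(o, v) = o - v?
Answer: -215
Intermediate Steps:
I(x) = -1 + 2*x (I(x) = x + (x - 1*1) = x + (x - 1) = x + (-1 + x) = -1 + 2*x)
43*I(-2) = 43*(-1 + 2*(-2)) = 43*(-1 - 4) = 43*(-5) = -215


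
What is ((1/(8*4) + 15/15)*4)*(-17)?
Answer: -561/8 ≈ -70.125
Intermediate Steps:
((1/(8*4) + 15/15)*4)*(-17) = (((⅛)*(¼) + 15*(1/15))*4)*(-17) = ((1/32 + 1)*4)*(-17) = ((33/32)*4)*(-17) = (33/8)*(-17) = -561/8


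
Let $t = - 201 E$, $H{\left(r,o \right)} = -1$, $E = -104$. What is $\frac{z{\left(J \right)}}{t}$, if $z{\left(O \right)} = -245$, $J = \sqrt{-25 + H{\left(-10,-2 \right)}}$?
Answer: $- \frac{245}{20904} \approx -0.01172$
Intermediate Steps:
$J = i \sqrt{26}$ ($J = \sqrt{-25 - 1} = \sqrt{-26} = i \sqrt{26} \approx 5.099 i$)
$t = 20904$ ($t = \left(-201\right) \left(-104\right) = 20904$)
$\frac{z{\left(J \right)}}{t} = - \frac{245}{20904}$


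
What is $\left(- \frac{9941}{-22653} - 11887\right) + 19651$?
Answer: $\frac{175887833}{22653} \approx 7764.4$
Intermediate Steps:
$\left(- \frac{9941}{-22653} - 11887\right) + 19651 = \left(\left(-9941\right) \left(- \frac{1}{22653}\right) - 11887\right) + 19651 = \left(\frac{9941}{22653} - 11887\right) + 19651 = - \frac{269266270}{22653} + 19651 = \frac{175887833}{22653}$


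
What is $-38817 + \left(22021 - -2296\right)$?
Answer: $-14500$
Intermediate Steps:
$-38817 + \left(22021 - -2296\right) = -38817 + \left(22021 + 2296\right) = -38817 + 24317 = -14500$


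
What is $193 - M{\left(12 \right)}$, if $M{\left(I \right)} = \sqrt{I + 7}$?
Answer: $193 - \sqrt{19} \approx 188.64$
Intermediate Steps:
$M{\left(I \right)} = \sqrt{7 + I}$
$193 - M{\left(12 \right)} = 193 - \sqrt{7 + 12} = 193 - \sqrt{19}$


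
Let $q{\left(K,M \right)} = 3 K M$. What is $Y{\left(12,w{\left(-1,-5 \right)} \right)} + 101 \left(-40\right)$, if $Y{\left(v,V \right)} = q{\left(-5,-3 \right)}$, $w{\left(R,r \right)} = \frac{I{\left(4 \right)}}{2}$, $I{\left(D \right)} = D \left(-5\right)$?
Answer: $-3995$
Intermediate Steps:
$I{\left(D \right)} = - 5 D$
$q{\left(K,M \right)} = 3 K M$
$w{\left(R,r \right)} = -10$ ($w{\left(R,r \right)} = \frac{\left(-5\right) 4}{2} = \left(-20\right) \frac{1}{2} = -10$)
$Y{\left(v,V \right)} = 45$ ($Y{\left(v,V \right)} = 3 \left(-5\right) \left(-3\right) = 45$)
$Y{\left(12,w{\left(-1,-5 \right)} \right)} + 101 \left(-40\right) = 45 + 101 \left(-40\right) = 45 - 4040 = -3995$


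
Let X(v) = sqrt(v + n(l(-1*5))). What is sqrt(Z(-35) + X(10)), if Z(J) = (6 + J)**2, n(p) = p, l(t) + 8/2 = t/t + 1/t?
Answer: sqrt(21025 + 5*sqrt(170))/5 ≈ 29.045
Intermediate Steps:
l(t) = -3 + 1/t (l(t) = -4 + (t/t + 1/t) = -4 + (1 + 1/t) = -3 + 1/t)
X(v) = sqrt(-16/5 + v) (X(v) = sqrt(v + (-3 + 1/(-1*5))) = sqrt(v + (-3 + 1/(-5))) = sqrt(v + (-3 - 1/5)) = sqrt(v - 16/5) = sqrt(-16/5 + v))
sqrt(Z(-35) + X(10)) = sqrt((6 - 35)**2 + sqrt(-80 + 25*10)/5) = sqrt((-29)**2 + sqrt(-80 + 250)/5) = sqrt(841 + sqrt(170)/5)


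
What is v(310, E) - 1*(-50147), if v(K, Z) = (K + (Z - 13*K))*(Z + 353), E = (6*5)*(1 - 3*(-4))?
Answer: -2424043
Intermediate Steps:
E = 390 (E = 30*(1 + 12) = 30*13 = 390)
v(K, Z) = (353 + Z)*(Z - 12*K) (v(K, Z) = (Z - 12*K)*(353 + Z) = (353 + Z)*(Z - 12*K))
v(310, E) - 1*(-50147) = (390² - 4236*310 + 353*390 - 12*310*390) - 1*(-50147) = (152100 - 1313160 + 137670 - 1450800) + 50147 = -2474190 + 50147 = -2424043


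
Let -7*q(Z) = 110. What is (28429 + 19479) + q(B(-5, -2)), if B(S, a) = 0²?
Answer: 335246/7 ≈ 47892.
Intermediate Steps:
B(S, a) = 0
q(Z) = -110/7 (q(Z) = -⅐*110 = -110/7)
(28429 + 19479) + q(B(-5, -2)) = (28429 + 19479) - 110/7 = 47908 - 110/7 = 335246/7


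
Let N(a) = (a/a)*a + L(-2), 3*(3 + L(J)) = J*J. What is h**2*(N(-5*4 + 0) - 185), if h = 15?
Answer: -46500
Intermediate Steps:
L(J) = -3 + J**2/3 (L(J) = -3 + (J*J)/3 = -3 + J**2/3)
N(a) = -5/3 + a (N(a) = (a/a)*a + (-3 + (1/3)*(-2)**2) = 1*a + (-3 + (1/3)*4) = a + (-3 + 4/3) = a - 5/3 = -5/3 + a)
h**2*(N(-5*4 + 0) - 185) = 15**2*((-5/3 + (-5*4 + 0)) - 185) = 225*((-5/3 + (-20 + 0)) - 185) = 225*((-5/3 - 20) - 185) = 225*(-65/3 - 185) = 225*(-620/3) = -46500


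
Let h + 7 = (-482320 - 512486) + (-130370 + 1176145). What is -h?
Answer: -50962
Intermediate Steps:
h = 50962 (h = -7 + ((-482320 - 512486) + (-130370 + 1176145)) = -7 + (-994806 + 1045775) = -7 + 50969 = 50962)
-h = -1*50962 = -50962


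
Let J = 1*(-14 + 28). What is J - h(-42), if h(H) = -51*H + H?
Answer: -2086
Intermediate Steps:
J = 14 (J = 1*14 = 14)
h(H) = -50*H
J - h(-42) = 14 - (-50)*(-42) = 14 - 1*2100 = 14 - 2100 = -2086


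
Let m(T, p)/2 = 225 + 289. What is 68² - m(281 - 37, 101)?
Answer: 3596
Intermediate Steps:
m(T, p) = 1028 (m(T, p) = 2*(225 + 289) = 2*514 = 1028)
68² - m(281 - 37, 101) = 68² - 1*1028 = 4624 - 1028 = 3596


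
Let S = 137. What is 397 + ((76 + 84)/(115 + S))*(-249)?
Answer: 5017/21 ≈ 238.90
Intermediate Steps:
397 + ((76 + 84)/(115 + S))*(-249) = 397 + ((76 + 84)/(115 + 137))*(-249) = 397 + (160/252)*(-249) = 397 + (160*(1/252))*(-249) = 397 + (40/63)*(-249) = 397 - 3320/21 = 5017/21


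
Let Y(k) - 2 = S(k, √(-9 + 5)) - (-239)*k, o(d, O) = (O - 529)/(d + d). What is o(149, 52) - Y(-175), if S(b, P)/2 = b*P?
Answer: 12462777/298 + 700*I ≈ 41821.0 + 700.0*I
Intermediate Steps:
o(d, O) = (-529 + O)/(2*d) (o(d, O) = (-529 + O)/((2*d)) = (-529 + O)*(1/(2*d)) = (-529 + O)/(2*d))
S(b, P) = 2*P*b (S(b, P) = 2*(b*P) = 2*(P*b) = 2*P*b)
Y(k) = 2 + 239*k + 4*I*k (Y(k) = 2 + (2*√(-9 + 5)*k - (-239)*k) = 2 + (2*√(-4)*k + 239*k) = 2 + (2*(2*I)*k + 239*k) = 2 + (4*I*k + 239*k) = 2 + (239*k + 4*I*k) = 2 + 239*k + 4*I*k)
o(149, 52) - Y(-175) = (½)*(-529 + 52)/149 - (2 - 175*(239 + 4*I)) = (½)*(1/149)*(-477) - (2 + (-41825 - 700*I)) = -477/298 - (-41823 - 700*I) = -477/298 + (41823 + 700*I) = 12462777/298 + 700*I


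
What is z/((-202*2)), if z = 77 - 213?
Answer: 34/101 ≈ 0.33663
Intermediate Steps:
z = -136
z/((-202*2)) = -136/((-202*2)) = -136/(-404) = -136*(-1/404) = 34/101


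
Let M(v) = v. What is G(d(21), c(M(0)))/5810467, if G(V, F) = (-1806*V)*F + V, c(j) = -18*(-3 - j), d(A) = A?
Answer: -2047983/5810467 ≈ -0.35246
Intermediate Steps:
c(j) = 54 + 18*j
G(V, F) = V - 1806*F*V (G(V, F) = -1806*F*V + V = V - 1806*F*V)
G(d(21), c(M(0)))/5810467 = (21*(1 - 1806*(54 + 18*0)))/5810467 = (21*(1 - 1806*(54 + 0)))*(1/5810467) = (21*(1 - 1806*54))*(1/5810467) = (21*(1 - 97524))*(1/5810467) = (21*(-97523))*(1/5810467) = -2047983*1/5810467 = -2047983/5810467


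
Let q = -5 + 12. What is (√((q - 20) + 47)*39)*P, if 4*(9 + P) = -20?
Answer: -546*√34 ≈ -3183.7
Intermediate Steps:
P = -14 (P = -9 + (¼)*(-20) = -9 - 5 = -14)
q = 7
(√((q - 20) + 47)*39)*P = (√((7 - 20) + 47)*39)*(-14) = (√(-13 + 47)*39)*(-14) = (√34*39)*(-14) = (39*√34)*(-14) = -546*√34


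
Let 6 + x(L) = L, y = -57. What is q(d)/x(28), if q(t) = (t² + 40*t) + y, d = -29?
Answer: -188/11 ≈ -17.091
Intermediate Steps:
x(L) = -6 + L
q(t) = -57 + t² + 40*t (q(t) = (t² + 40*t) - 57 = -57 + t² + 40*t)
q(d)/x(28) = (-57 + (-29)² + 40*(-29))/(-6 + 28) = (-57 + 841 - 1160)/22 = -376*1/22 = -188/11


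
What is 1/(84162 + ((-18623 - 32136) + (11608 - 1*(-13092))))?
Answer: 1/58103 ≈ 1.7211e-5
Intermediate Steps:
1/(84162 + ((-18623 - 32136) + (11608 - 1*(-13092)))) = 1/(84162 + (-50759 + (11608 + 13092))) = 1/(84162 + (-50759 + 24700)) = 1/(84162 - 26059) = 1/58103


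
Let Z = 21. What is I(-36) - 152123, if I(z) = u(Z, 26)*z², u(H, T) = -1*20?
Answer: -178043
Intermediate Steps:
u(H, T) = -20
I(z) = -20*z²
I(-36) - 152123 = -20*(-36)² - 152123 = -20*1296 - 152123 = -25920 - 152123 = -178043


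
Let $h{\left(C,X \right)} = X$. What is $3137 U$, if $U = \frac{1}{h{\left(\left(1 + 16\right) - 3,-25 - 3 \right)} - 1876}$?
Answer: $- \frac{3137}{1904} \approx -1.6476$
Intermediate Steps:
$U = - \frac{1}{1904}$ ($U = \frac{1}{\left(-25 - 3\right) - 1876} = \frac{1}{-28 - 1876} = \frac{1}{-1904} = - \frac{1}{1904} \approx -0.00052521$)
$3137 U = 3137 \left(- \frac{1}{1904}\right) = - \frac{3137}{1904}$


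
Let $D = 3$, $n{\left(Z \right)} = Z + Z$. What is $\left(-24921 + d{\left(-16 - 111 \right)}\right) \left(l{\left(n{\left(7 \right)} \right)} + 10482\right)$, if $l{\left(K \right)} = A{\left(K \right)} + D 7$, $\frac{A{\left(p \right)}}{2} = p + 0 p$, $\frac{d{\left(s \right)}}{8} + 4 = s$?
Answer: $-273479539$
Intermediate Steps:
$d{\left(s \right)} = -32 + 8 s$
$n{\left(Z \right)} = 2 Z$
$A{\left(p \right)} = 2 p$ ($A{\left(p \right)} = 2 \left(p + 0 p\right) = 2 \left(p + 0\right) = 2 p$)
$l{\left(K \right)} = 21 + 2 K$ ($l{\left(K \right)} = 2 K + 3 \cdot 7 = 2 K + 21 = 21 + 2 K$)
$\left(-24921 + d{\left(-16 - 111 \right)}\right) \left(l{\left(n{\left(7 \right)} \right)} + 10482\right) = \left(-24921 + \left(-32 + 8 \left(-16 - 111\right)\right)\right) \left(\left(21 + 2 \cdot 2 \cdot 7\right) + 10482\right) = \left(-24921 + \left(-32 + 8 \left(-127\right)\right)\right) \left(\left(21 + 2 \cdot 14\right) + 10482\right) = \left(-24921 - 1048\right) \left(\left(21 + 28\right) + 10482\right) = \left(-24921 - 1048\right) \left(49 + 10482\right) = \left(-25969\right) 10531 = -273479539$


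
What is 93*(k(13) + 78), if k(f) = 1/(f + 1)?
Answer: 101649/14 ≈ 7260.6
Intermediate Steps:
k(f) = 1/(1 + f)
93*(k(13) + 78) = 93*(1/(1 + 13) + 78) = 93*(1/14 + 78) = 93*(1093/14) = 101649/14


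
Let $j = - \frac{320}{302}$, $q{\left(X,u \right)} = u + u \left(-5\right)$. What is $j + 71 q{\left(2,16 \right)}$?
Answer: $- \frac{686304}{151} \approx -4545.1$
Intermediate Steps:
$q{\left(X,u \right)} = - 4 u$ ($q{\left(X,u \right)} = u - 5 u = - 4 u$)
$j = - \frac{160}{151}$ ($j = \left(-320\right) \frac{1}{302} = - \frac{160}{151} \approx -1.0596$)
$j + 71 q{\left(2,16 \right)} = - \frac{160}{151} + 71 \left(\left(-4\right) 16\right) = - \frac{160}{151} + 71 \left(-64\right) = - \frac{160}{151} - 4544 = - \frac{686304}{151}$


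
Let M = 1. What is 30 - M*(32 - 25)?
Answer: 23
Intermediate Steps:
30 - M*(32 - 25) = 30 - (32 - 25) = 30 - 7 = 23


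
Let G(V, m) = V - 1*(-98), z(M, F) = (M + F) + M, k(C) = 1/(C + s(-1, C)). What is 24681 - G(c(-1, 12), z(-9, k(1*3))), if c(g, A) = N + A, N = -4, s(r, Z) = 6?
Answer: 24575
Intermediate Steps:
k(C) = 1/(6 + C) (k(C) = 1/(C + 6) = 1/(6 + C))
c(g, A) = -4 + A
z(M, F) = F + 2*M (z(M, F) = (F + M) + M = F + 2*M)
G(V, m) = 98 + V (G(V, m) = V + 98 = 98 + V)
24681 - G(c(-1, 12), z(-9, k(1*3))) = 24681 - (98 + (-4 + 12)) = 24681 - (98 + 8) = 24681 - 1*106 = 24681 - 106 = 24575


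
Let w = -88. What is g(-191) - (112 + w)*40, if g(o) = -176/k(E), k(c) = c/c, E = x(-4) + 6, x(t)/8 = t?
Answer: -1136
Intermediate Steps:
x(t) = 8*t
E = -26 (E = 8*(-4) + 6 = -32 + 6 = -26)
k(c) = 1
g(o) = -176 (g(o) = -176/1 = -176*1 = -176)
g(-191) - (112 + w)*40 = -176 - (112 - 88)*40 = -176 - 24*40 = -176 - 1*960 = -176 - 960 = -1136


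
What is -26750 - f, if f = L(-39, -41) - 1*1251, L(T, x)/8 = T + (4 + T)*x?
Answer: -36667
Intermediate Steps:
L(T, x) = 8*T + 8*x*(4 + T) (L(T, x) = 8*(T + (4 + T)*x) = 8*(T + x*(4 + T)) = 8*T + 8*x*(4 + T))
f = 9917 (f = (8*(-39) + 32*(-41) + 8*(-39)*(-41)) - 1*1251 = (-312 - 1312 + 12792) - 1251 = 11168 - 1251 = 9917)
-26750 - f = -26750 - 1*9917 = -26750 - 9917 = -36667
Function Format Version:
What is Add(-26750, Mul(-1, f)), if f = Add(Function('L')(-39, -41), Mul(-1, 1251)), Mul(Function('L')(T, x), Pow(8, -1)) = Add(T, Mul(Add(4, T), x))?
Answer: -36667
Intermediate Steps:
Function('L')(T, x) = Add(Mul(8, T), Mul(8, x, Add(4, T))) (Function('L')(T, x) = Mul(8, Add(T, Mul(Add(4, T), x))) = Mul(8, Add(T, Mul(x, Add(4, T)))) = Add(Mul(8, T), Mul(8, x, Add(4, T))))
f = 9917 (f = Add(Add(Mul(8, -39), Mul(32, -41), Mul(8, -39, -41)), Mul(-1, 1251)) = Add(Add(-312, -1312, 12792), -1251) = Add(11168, -1251) = 9917)
Add(-26750, Mul(-1, f)) = Add(-26750, Mul(-1, 9917)) = Add(-26750, -9917) = -36667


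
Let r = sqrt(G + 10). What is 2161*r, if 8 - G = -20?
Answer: 2161*sqrt(38) ≈ 13321.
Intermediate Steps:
G = 28 (G = 8 - 1*(-20) = 8 + 20 = 28)
r = sqrt(38) (r = sqrt(28 + 10) = sqrt(38) ≈ 6.1644)
2161*r = 2161*sqrt(38)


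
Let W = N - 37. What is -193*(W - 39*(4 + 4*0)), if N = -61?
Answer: 49022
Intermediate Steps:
W = -98 (W = -61 - 37 = -98)
-193*(W - 39*(4 + 4*0)) = -193*(-98 - 39*(4 + 4*0)) = -193*(-98 - 39*(4 + 0)) = -193*(-98 - 39*4) = -193*(-98 - 156) = -193*(-254) = 49022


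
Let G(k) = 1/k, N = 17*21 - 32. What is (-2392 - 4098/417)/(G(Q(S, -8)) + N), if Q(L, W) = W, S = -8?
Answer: -2670832/361261 ≈ -7.3931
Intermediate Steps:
N = 325 (N = 357 - 32 = 325)
(-2392 - 4098/417)/(G(Q(S, -8)) + N) = (-2392 - 4098/417)/(1/(-8) + 325) = (-2392 - 4098*1/417)/(-⅛ + 325) = (-2392 - 1366/139)/(2599/8) = -333854/139*8/2599 = -2670832/361261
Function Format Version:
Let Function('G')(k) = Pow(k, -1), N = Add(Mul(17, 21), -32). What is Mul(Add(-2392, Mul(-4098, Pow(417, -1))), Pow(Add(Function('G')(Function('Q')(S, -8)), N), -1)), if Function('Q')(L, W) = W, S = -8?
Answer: Rational(-2670832, 361261) ≈ -7.3931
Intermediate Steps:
N = 325 (N = Add(357, -32) = 325)
Mul(Add(-2392, Mul(-4098, Pow(417, -1))), Pow(Add(Function('G')(Function('Q')(S, -8)), N), -1)) = Mul(Add(-2392, Mul(-4098, Pow(417, -1))), Pow(Add(Pow(-8, -1), 325), -1)) = Mul(Add(-2392, Mul(-4098, Rational(1, 417))), Pow(Add(Rational(-1, 8), 325), -1)) = Mul(Add(-2392, Rational(-1366, 139)), Pow(Rational(2599, 8), -1)) = Mul(Rational(-333854, 139), Rational(8, 2599)) = Rational(-2670832, 361261)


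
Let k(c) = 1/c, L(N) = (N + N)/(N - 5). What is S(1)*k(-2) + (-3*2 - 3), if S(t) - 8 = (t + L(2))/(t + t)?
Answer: -155/12 ≈ -12.917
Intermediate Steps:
L(N) = 2*N/(-5 + N) (L(N) = (2*N)/(-5 + N) = 2*N/(-5 + N))
S(t) = 8 + (-4/3 + t)/(2*t) (S(t) = 8 + (t + 2*2/(-5 + 2))/(t + t) = 8 + (t + 2*2/(-3))/((2*t)) = 8 + (t + 2*2*(-1/3))*(1/(2*t)) = 8 + (t - 4/3)*(1/(2*t)) = 8 + (-4/3 + t)*(1/(2*t)) = 8 + (-4/3 + t)/(2*t))
S(1)*k(-2) + (-3*2 - 3) = ((1/6)*(-4 + 51*1)/1)/(-2) + (-3*2 - 3) = ((1/6)*1*(-4 + 51))*(-1/2) + (-6 - 3) = ((1/6)*1*47)*(-1/2) - 9 = (47/6)*(-1/2) - 9 = -47/12 - 9 = -155/12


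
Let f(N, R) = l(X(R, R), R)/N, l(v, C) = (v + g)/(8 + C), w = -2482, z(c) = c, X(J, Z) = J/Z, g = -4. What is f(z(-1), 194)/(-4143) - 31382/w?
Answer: 257481853/20364226 ≈ 12.644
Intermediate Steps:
l(v, C) = (-4 + v)/(8 + C) (l(v, C) = (v - 4)/(8 + C) = (-4 + v)/(8 + C))
f(N, R) = -3/(N*(8 + R)) (f(N, R) = ((-4 + R/R)/(8 + R))/N = ((-4 + 1)/(8 + R))/N = (-3/(8 + R))/N = -3/(N*(8 + R)))
f(z(-1), 194)/(-4143) - 31382/w = -3/(-1*(8 + 194))/(-4143) - 31382/(-2482) = -3*(-1)/202*(-1/4143) - 31382*(-1/2482) = -3*(-1)*1/202*(-1/4143) + 923/73 = (3/202)*(-1/4143) + 923/73 = -1/278962 + 923/73 = 257481853/20364226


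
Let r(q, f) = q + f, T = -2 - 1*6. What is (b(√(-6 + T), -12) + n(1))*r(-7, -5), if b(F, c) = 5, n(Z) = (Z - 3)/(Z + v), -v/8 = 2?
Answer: -308/5 ≈ -61.600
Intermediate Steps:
T = -8 (T = -2 - 6 = -8)
r(q, f) = f + q
v = -16 (v = -8*2 = -16)
n(Z) = (-3 + Z)/(-16 + Z) (n(Z) = (Z - 3)/(Z - 16) = (-3 + Z)/(-16 + Z))
(b(√(-6 + T), -12) + n(1))*r(-7, -5) = (5 + (-3 + 1)/(-16 + 1))*(-5 - 7) = (5 - 2/(-15))*(-12) = (5 - 1/15*(-2))*(-12) = (5 + 2/15)*(-12) = (77/15)*(-12) = -308/5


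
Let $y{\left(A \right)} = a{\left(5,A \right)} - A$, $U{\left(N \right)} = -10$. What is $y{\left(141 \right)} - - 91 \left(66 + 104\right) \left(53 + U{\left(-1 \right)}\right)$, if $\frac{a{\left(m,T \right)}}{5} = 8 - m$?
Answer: $665084$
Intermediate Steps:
$a{\left(m,T \right)} = 40 - 5 m$ ($a{\left(m,T \right)} = 5 \left(8 - m\right) = 40 - 5 m$)
$y{\left(A \right)} = 15 - A$ ($y{\left(A \right)} = \left(40 - 25\right) - A = 15 - A$)
$y{\left(141 \right)} - - 91 \left(66 + 104\right) \left(53 + U{\left(-1 \right)}\right) = \left(15 - 141\right) - - 91 \left(66 + 104\right) \left(53 - 10\right) = \left(15 - 141\right) - - 91 \cdot 170 \cdot 43 = -126 - \left(-91\right) 7310 = -126 - -665210 = -126 + 665210 = 665084$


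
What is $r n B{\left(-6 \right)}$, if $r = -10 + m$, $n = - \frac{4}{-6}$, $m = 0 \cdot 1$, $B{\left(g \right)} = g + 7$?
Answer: $- \frac{20}{3} \approx -6.6667$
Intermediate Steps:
$B{\left(g \right)} = 7 + g$
$m = 0$
$n = \frac{2}{3}$ ($n = \left(-4\right) \left(- \frac{1}{6}\right) = \frac{2}{3} \approx 0.66667$)
$r = -10$ ($r = -10 + 0 = -10$)
$r n B{\left(-6 \right)} = \left(-10\right) \frac{2}{3} \left(7 - 6\right) = \left(- \frac{20}{3}\right) 1 = - \frac{20}{3}$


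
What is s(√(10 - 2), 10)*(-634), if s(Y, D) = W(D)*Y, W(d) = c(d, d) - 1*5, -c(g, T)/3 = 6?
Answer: 29164*√2 ≈ 41244.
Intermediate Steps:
c(g, T) = -18 (c(g, T) = -3*6 = -18)
W(d) = -23 (W(d) = -18 - 1*5 = -18 - 5 = -23)
s(Y, D) = -23*Y
s(√(10 - 2), 10)*(-634) = -23*√(10 - 2)*(-634) = -46*√2*(-634) = 29164*√2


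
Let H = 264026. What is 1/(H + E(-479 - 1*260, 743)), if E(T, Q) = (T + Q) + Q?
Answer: 1/264773 ≈ 3.7768e-6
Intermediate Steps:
E(T, Q) = T + 2*Q (E(T, Q) = (Q + T) + Q = T + 2*Q)
1/(H + E(-479 - 1*260, 743)) = 1/(264026 + ((-479 - 1*260) + 2*743)) = 1/(264026 + ((-479 - 260) + 1486)) = 1/(264026 + (-739 + 1486)) = 1/(264026 + 747) = 1/264773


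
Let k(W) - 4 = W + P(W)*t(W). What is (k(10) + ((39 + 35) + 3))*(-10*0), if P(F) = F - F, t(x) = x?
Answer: 0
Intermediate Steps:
P(F) = 0
k(W) = 4 + W (k(W) = 4 + (W + 0*W) = 4 + (W + 0) = 4 + W)
(k(10) + ((39 + 35) + 3))*(-10*0) = ((4 + 10) + ((39 + 35) + 3))*(-10*0) = (14 + (74 + 3))*0 = (14 + 77)*0 = 91*0 = 0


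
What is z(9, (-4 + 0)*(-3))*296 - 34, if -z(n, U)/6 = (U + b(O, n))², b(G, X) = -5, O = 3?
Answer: -87058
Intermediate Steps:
z(n, U) = -6*(-5 + U)² (z(n, U) = -6*(U - 5)² = -6*(-5 + U)²)
z(9, (-4 + 0)*(-3))*296 - 34 = -6*(-5 + (-4 + 0)*(-3))²*296 - 34 = -6*(-5 - 4*(-3))²*296 - 34 = -6*(-5 + 12)²*296 - 34 = -6*7²*296 - 34 = -6*49*296 - 34 = -294*296 - 34 = -87024 - 34 = -87058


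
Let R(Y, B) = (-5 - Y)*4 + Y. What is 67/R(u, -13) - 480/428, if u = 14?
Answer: -14609/6634 ≈ -2.2021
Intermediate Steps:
R(Y, B) = -20 - 3*Y (R(Y, B) = (-20 - 4*Y) + Y = -20 - 3*Y)
67/R(u, -13) - 480/428 = 67/(-20 - 3*14) - 480/428 = 67/(-20 - 42) - 480*1/428 = 67/(-62) - 120/107 = 67*(-1/62) - 120/107 = -67/62 - 120/107 = -14609/6634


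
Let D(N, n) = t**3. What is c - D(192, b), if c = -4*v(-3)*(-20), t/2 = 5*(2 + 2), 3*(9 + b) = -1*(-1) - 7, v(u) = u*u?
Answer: -63280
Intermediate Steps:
v(u) = u**2
b = -11 (b = -9 + (-1*(-1) - 7)/3 = -9 + (1 - 7)/3 = -9 + (1/3)*(-6) = -9 - 2 = -11)
t = 40 (t = 2*(5*(2 + 2)) = 2*(5*4) = 2*20 = 40)
D(N, n) = 64000 (D(N, n) = 40**3 = 64000)
c = 720 (c = -4*(-3)**2*(-20) = -4*9*(-20) = -36*(-20) = 720)
c - D(192, b) = 720 - 1*64000 = 720 - 64000 = -63280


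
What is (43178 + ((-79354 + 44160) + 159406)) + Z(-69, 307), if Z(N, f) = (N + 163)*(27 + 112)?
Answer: 180456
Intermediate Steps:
Z(N, f) = 22657 + 139*N (Z(N, f) = (163 + N)*139 = 22657 + 139*N)
(43178 + ((-79354 + 44160) + 159406)) + Z(-69, 307) = (43178 + ((-79354 + 44160) + 159406)) + (22657 + 139*(-69)) = (43178 + (-35194 + 159406)) + (22657 - 9591) = (43178 + 124212) + 13066 = 167390 + 13066 = 180456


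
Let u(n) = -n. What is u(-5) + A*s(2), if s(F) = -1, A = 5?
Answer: 0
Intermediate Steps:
u(-5) + A*s(2) = -1*(-5) + 5*(-1) = 5 - 5 = 0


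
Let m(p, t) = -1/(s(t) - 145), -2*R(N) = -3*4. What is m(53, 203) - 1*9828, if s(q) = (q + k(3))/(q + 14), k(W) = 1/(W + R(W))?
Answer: -2765174643/281357 ≈ -9828.0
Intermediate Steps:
R(N) = 6 (R(N) = -(-3)*4/2 = -½*(-12) = 6)
k(W) = 1/(6 + W) (k(W) = 1/(W + 6) = 1/(6 + W))
s(q) = (⅑ + q)/(14 + q) (s(q) = (q + 1/(6 + 3))/(q + 14) = (q + 1/9)/(14 + q) = (q + ⅑)/(14 + q) = (⅑ + q)/(14 + q))
m(p, t) = -1/(-145 + (⅑ + t)/(14 + t)) (m(p, t) = -1/((⅑ + t)/(14 + t) - 145) = -1/(-145 + (⅑ + t)/(14 + t)))
m(53, 203) - 1*9828 = 9*(14 + 203)/(18269 + 1296*203) - 1*9828 = 9*217/(18269 + 263088) - 9828 = 9*217/281357 - 9828 = 9*(1/281357)*217 - 9828 = 1953/281357 - 9828 = -2765174643/281357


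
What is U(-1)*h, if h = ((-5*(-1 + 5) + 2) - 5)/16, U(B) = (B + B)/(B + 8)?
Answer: 23/56 ≈ 0.41071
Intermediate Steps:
U(B) = 2*B/(8 + B) (U(B) = (2*B)/(8 + B) = 2*B/(8 + B))
h = -23/16 (h = ((-5*4 + 2) - 5)*(1/16) = ((-20 + 2) - 5)*(1/16) = (-18 - 5)*(1/16) = -23*1/16 = -23/16 ≈ -1.4375)
U(-1)*h = (2*(-1)/(8 - 1))*(-23/16) = (2*(-1)/7)*(-23/16) = (2*(-1)*(1/7))*(-23/16) = -2/7*(-23/16) = 23/56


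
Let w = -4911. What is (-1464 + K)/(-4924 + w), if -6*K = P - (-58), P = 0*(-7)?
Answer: 4421/29505 ≈ 0.14984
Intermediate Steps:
P = 0
K = -29/3 (K = -(0 - (-58))/6 = -(0 - 29*(-2))/6 = -(0 + 58)/6 = -⅙*58 = -29/3 ≈ -9.6667)
(-1464 + K)/(-4924 + w) = (-1464 - 29/3)/(-4924 - 4911) = -4421/3/(-9835) = -4421/3*(-1/9835) = 4421/29505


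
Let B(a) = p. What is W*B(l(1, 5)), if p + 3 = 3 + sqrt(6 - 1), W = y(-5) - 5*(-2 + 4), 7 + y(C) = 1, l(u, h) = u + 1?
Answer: -16*sqrt(5) ≈ -35.777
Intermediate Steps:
l(u, h) = 1 + u
y(C) = -6 (y(C) = -7 + 1 = -6)
W = -16 (W = -6 - 5*(-2 + 4) = -6 - 5*2 = -6 - 10 = -16)
p = sqrt(5) (p = -3 + (3 + sqrt(6 - 1)) = -3 + (3 + sqrt(5)) = sqrt(5) ≈ 2.2361)
B(a) = sqrt(5)
W*B(l(1, 5)) = -16*sqrt(5)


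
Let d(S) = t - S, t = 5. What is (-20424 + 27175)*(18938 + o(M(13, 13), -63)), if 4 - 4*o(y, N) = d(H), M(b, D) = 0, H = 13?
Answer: 127870691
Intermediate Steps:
d(S) = 5 - S
o(y, N) = 3 (o(y, N) = 1 - (5 - 1*13)/4 = 1 - (5 - 13)/4 = 1 - 1/4*(-8) = 1 + 2 = 3)
(-20424 + 27175)*(18938 + o(M(13, 13), -63)) = (-20424 + 27175)*(18938 + 3) = 6751*18941 = 127870691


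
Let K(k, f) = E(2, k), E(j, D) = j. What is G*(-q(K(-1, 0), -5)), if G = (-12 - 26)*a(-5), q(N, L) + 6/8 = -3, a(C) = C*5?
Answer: 7125/2 ≈ 3562.5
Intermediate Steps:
a(C) = 5*C
K(k, f) = 2
q(N, L) = -15/4 (q(N, L) = -¾ - 3 = -15/4)
G = 950 (G = (-12 - 26)*(5*(-5)) = -38*(-25) = 950)
G*(-q(K(-1, 0), -5)) = 950*(-1*(-15/4)) = 950*(15/4) = 7125/2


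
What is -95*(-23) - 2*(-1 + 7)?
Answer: 2173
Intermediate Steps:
-95*(-23) - 2*(-1 + 7) = 2185 - 2*6 = 2185 - 12 = 2173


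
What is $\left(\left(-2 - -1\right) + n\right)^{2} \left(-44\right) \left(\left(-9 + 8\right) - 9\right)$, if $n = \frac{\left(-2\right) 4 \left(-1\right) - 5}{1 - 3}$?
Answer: $2750$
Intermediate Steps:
$n = - \frac{3}{2}$ ($n = \frac{\left(-8\right) \left(-1\right) - 5}{-2} = \left(8 - 5\right) \left(- \frac{1}{2}\right) = 3 \left(- \frac{1}{2}\right) = - \frac{3}{2} \approx -1.5$)
$\left(\left(-2 - -1\right) + n\right)^{2} \left(-44\right) \left(\left(-9 + 8\right) - 9\right) = \left(\left(-2 - -1\right) - \frac{3}{2}\right)^{2} \left(-44\right) \left(\left(-9 + 8\right) - 9\right) = \left(\left(-2 + 1\right) - \frac{3}{2}\right)^{2} \left(-44\right) \left(-1 - 9\right) = \left(-1 - \frac{3}{2}\right)^{2} \left(-44\right) \left(-10\right) = \left(- \frac{5}{2}\right)^{2} \left(-44\right) \left(-10\right) = \frac{25}{4} \left(-44\right) \left(-10\right) = \left(-275\right) \left(-10\right) = 2750$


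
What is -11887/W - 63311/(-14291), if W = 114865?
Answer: 7102340898/1641535715 ≈ 4.3266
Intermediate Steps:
-11887/W - 63311/(-14291) = -11887/114865 - 63311/(-14291) = -11887*1/114865 - 63311*(-1/14291) = -11887/114865 + 63311/14291 = 7102340898/1641535715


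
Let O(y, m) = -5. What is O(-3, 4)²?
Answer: 25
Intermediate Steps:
O(-3, 4)² = (-5)² = 25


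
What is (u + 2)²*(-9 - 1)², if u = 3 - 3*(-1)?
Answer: 6400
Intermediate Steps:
u = 6 (u = 3 + 3 = 6)
(u + 2)²*(-9 - 1)² = (6 + 2)²*(-9 - 1)² = 8²*(-10)² = 64*100 = 6400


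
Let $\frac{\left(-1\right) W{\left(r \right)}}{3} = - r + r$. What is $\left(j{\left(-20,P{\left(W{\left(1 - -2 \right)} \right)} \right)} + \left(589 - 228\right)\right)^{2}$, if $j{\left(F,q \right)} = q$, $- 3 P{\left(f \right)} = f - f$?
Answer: $130321$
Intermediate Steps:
$W{\left(r \right)} = 0$ ($W{\left(r \right)} = - 3 \left(- r + r\right) = \left(-3\right) 0 = 0$)
$P{\left(f \right)} = 0$ ($P{\left(f \right)} = - \frac{f - f}{3} = \left(- \frac{1}{3}\right) 0 = 0$)
$\left(j{\left(-20,P{\left(W{\left(1 - -2 \right)} \right)} \right)} + \left(589 - 228\right)\right)^{2} = \left(0 + \left(589 - 228\right)\right)^{2} = \left(0 + 361\right)^{2} = 361^{2} = 130321$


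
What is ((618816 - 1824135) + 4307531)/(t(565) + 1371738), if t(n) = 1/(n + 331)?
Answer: 2779581952/1229077249 ≈ 2.2615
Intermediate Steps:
t(n) = 1/(331 + n)
((618816 - 1824135) + 4307531)/(t(565) + 1371738) = ((618816 - 1824135) + 4307531)/(1/(331 + 565) + 1371738) = (-1205319 + 4307531)/(1/896 + 1371738) = 3102212/(1/896 + 1371738) = 3102212/(1229077249/896) = 3102212*(896/1229077249) = 2779581952/1229077249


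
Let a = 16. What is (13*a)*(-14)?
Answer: -2912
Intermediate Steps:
(13*a)*(-14) = (13*16)*(-14) = 208*(-14) = -2912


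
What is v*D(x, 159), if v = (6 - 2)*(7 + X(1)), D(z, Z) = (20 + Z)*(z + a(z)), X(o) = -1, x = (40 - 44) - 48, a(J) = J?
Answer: -446784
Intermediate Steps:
x = -52 (x = -4 - 48 = -52)
D(z, Z) = 2*z*(20 + Z) (D(z, Z) = (20 + Z)*(z + z) = (20 + Z)*(2*z) = 2*z*(20 + Z))
v = 24 (v = (6 - 2)*(7 - 1) = 4*6 = 24)
v*D(x, 159) = 24*(2*(-52)*(20 + 159)) = 24*(2*(-52)*179) = 24*(-18616) = -446784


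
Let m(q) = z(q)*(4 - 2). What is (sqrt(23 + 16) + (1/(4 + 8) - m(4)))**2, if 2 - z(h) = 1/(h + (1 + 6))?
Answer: 922585/17424 - 493*sqrt(39)/66 ≈ 6.3008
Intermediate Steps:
z(h) = 2 - 1/(7 + h) (z(h) = 2 - 1/(h + (1 + 6)) = 2 - 1/(h + 7) = 2 - 1/(7 + h))
m(q) = 2*(13 + 2*q)/(7 + q) (m(q) = ((13 + 2*q)/(7 + q))*(4 - 2) = ((13 + 2*q)/(7 + q))*2 = 2*(13 + 2*q)/(7 + q))
(sqrt(23 + 16) + (1/(4 + 8) - m(4)))**2 = (sqrt(23 + 16) + (1/(4 + 8) - 2*(13 + 2*4)/(7 + 4)))**2 = (sqrt(39) + (1/12 - 2*(13 + 8)/11))**2 = (sqrt(39) + (1/12 - 2*21/11))**2 = (sqrt(39) + (1/12 - 1*42/11))**2 = (sqrt(39) + (1/12 - 42/11))**2 = (sqrt(39) - 493/132)**2 = (-493/132 + sqrt(39))**2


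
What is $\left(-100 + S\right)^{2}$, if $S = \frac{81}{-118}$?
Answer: $\frac{141158161}{13924} \approx 10138.0$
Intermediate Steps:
$S = - \frac{81}{118}$ ($S = 81 \left(- \frac{1}{118}\right) = - \frac{81}{118} \approx -0.68644$)
$\left(-100 + S\right)^{2} = \left(-100 - \frac{81}{118}\right)^{2} = \left(- \frac{11881}{118}\right)^{2} = \frac{141158161}{13924}$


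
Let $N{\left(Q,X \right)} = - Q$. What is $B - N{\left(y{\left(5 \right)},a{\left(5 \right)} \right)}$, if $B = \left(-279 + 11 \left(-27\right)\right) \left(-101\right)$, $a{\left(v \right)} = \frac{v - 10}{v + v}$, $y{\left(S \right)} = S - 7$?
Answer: $58174$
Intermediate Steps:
$y{\left(S \right)} = -7 + S$
$a{\left(v \right)} = \frac{-10 + v}{2 v}$
$B = 58176$ ($B = \left(-279 - 297\right) \left(-101\right) = \left(-576\right) \left(-101\right) = 58176$)
$B - N{\left(y{\left(5 \right)},a{\left(5 \right)} \right)} = 58176 - - (-7 + 5) = 58176 - \left(-1\right) \left(-2\right) = 58176 - 2 = 58174$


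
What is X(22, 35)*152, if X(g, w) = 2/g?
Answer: 152/11 ≈ 13.818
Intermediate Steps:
X(22, 35)*152 = (2/22)*152 = (2*(1/22))*152 = (1/11)*152 = 152/11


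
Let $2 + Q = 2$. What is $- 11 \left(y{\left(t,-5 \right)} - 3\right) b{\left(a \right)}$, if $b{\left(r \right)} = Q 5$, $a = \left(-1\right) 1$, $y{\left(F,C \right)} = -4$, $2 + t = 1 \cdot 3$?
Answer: $0$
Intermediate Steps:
$t = 1$ ($t = -2 + 1 \cdot 3 = -2 + 3 = 1$)
$Q = 0$ ($Q = -2 + 2 = 0$)
$a = -1$
$b{\left(r \right)} = 0$ ($b{\left(r \right)} = 0 \cdot 5 = 0$)
$- 11 \left(y{\left(t,-5 \right)} - 3\right) b{\left(a \right)} = - 11 \left(-4 - 3\right) 0 = \left(-11\right) \left(-7\right) 0 = 77 \cdot 0 = 0$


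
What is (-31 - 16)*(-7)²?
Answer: -2303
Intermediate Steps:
(-31 - 16)*(-7)² = -47*49 = -2303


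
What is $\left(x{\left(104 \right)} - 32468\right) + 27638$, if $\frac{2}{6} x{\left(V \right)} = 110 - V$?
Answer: $-4812$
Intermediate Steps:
$x{\left(V \right)} = 330 - 3 V$ ($x{\left(V \right)} = 3 \left(110 - V\right) = 330 - 3 V$)
$\left(x{\left(104 \right)} - 32468\right) + 27638 = \left(\left(330 - 312\right) - 32468\right) + 27638 = \left(18 - 32468\right) + 27638 = -32450 + 27638 = -4812$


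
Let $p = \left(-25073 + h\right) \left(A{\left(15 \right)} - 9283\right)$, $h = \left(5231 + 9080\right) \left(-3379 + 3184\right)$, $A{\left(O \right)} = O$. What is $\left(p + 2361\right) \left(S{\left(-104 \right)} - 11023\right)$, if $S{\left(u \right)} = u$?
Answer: $-290371046386695$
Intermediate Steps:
$h = -2790645$ ($h = 14311 \left(-195\right) = -2790645$)
$p = 26096074424$ ($p = \left(-25073 - 2790645\right) \left(15 - 9283\right) = \left(-2815718\right) \left(-9268\right) = 26096074424$)
$\left(p + 2361\right) \left(S{\left(-104 \right)} - 11023\right) = \left(26096074424 + 2361\right) \left(-104 - 11023\right) = 26096076785 \left(-11127\right) = -290371046386695$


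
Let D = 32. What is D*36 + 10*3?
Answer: 1182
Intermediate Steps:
D*36 + 10*3 = 32*36 + 10*3 = 1152 + 30 = 1182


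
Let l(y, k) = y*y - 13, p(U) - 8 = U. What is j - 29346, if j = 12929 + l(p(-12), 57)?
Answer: -16414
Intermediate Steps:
p(U) = 8 + U
l(y, k) = -13 + y² (l(y, k) = y² - 13 = -13 + y²)
j = 12932 (j = 12929 + (-13 + (8 - 12)²) = 12929 + (-13 + (-4)²) = 12929 + (-13 + 16) = 12929 + 3 = 12932)
j - 29346 = 12932 - 29346 = -16414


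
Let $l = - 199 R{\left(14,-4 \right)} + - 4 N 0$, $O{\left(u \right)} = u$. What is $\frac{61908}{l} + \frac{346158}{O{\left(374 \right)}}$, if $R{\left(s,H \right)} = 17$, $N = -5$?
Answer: $\frac{33761733}{37213} \approx 907.26$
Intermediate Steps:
$l = -3383$ ($l = \left(-199\right) 17 + \left(-4\right) \left(-5\right) 0 = -3383 + 20 \cdot 0 = -3383 + 0 = -3383$)
$\frac{61908}{l} + \frac{346158}{O{\left(374 \right)}} = \frac{61908}{-3383} + \frac{346158}{374} = 61908 \left(- \frac{1}{3383}\right) + 346158 \cdot \frac{1}{374} = - \frac{61908}{3383} + \frac{173079}{187} = \frac{33761733}{37213}$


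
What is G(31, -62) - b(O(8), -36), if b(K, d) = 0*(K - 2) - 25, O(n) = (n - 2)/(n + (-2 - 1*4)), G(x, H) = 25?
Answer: 50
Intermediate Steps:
O(n) = (-2 + n)/(-6 + n) (O(n) = (-2 + n)/(n + (-2 - 4)) = (-2 + n)/(n - 6) = (-2 + n)/(-6 + n))
b(K, d) = -25 (b(K, d) = 0*(-2 + K) - 25 = 0 - 25 = -25)
G(31, -62) - b(O(8), -36) = 25 - 1*(-25) = 25 + 25 = 50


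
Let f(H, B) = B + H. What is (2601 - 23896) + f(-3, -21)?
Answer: -21319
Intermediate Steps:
(2601 - 23896) + f(-3, -21) = (2601 - 23896) + (-21 - 3) = -21295 - 24 = -21319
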